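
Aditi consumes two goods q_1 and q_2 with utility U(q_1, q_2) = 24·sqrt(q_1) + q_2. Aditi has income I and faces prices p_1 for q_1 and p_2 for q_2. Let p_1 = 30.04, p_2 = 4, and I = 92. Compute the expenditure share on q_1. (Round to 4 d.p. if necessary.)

Thus q_1* = (12·p_2/p_1)² — independent of I — with the rest of income spent on q_2.
Plugging in: q_1* = (12·4/30.04)² = 2.5532, q_2* = 3.8256.
Expenditure on q_1: 30.04·2.5532 = 76.6977; share = 0.8337.

share on q_1 = 0.8337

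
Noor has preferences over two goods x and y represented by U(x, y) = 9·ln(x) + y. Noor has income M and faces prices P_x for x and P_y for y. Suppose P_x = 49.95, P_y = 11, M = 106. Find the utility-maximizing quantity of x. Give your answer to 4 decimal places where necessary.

x* = 1.982

MU_x = 9/x, MU_y = 1. Tangency: 9/x = P_x/P_y.
So x*(P_x,P_y) = 9·P_y/P_x, independent of income; and y* = (M − 9·P_y)/P_y.
At the given prices: x* = 9·11/49.95 = 1.982.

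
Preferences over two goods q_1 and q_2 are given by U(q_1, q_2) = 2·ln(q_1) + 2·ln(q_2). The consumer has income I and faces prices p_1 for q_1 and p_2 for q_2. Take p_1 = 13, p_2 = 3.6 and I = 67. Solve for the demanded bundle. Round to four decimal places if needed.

q_1* = 2.5769, q_2* = 9.3056

MU_q_1/MU_q_2 = (2·q_2)/(2·q_1); tangency sets this equal to p_1/p_2.
So 2·p_2·q_2 = 2·p_1·q_1; combined with the budget, a share 0.5 of income goes to q_1.
Demand: q_1*(p_1,p_2,I) = 0.5·I/p_1 and q_2* = 0.5·I/p_2.
At p_1=13, p_2=3.6, I=67: q_1* = 0.5·67/13 = 2.5769, q_2* = 9.3056.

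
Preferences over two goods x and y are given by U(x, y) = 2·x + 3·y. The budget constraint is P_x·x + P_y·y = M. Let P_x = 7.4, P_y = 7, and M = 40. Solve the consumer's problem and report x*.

Perfect substitutes: compare marginal utility per dollar. 2/P_x vs 3/P_y → 0.2703 vs 0.4286.
y gives more utility per dollar, so spend all income on y: y* = M/P_y, x* = 0.
Numerically: x* = 0, y* = 5.7143.

x* = 0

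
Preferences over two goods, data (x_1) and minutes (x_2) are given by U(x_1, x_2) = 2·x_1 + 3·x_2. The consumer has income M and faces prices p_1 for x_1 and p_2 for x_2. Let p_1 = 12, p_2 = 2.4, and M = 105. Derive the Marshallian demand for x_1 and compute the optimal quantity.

x_1* = 0

Perfect substitutes: compare marginal utility per dollar. 2/p_1 vs 3/p_2 → 0.1667 vs 1.25.
x_2 gives more utility per dollar, so spend all income on x_2: x_2* = M/p_2, x_1* = 0.
Numerically: x_1* = 0, x_2* = 43.75.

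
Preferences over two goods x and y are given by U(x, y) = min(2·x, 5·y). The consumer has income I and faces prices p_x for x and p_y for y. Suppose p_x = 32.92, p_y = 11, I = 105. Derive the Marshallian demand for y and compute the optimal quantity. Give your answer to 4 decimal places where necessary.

y* = 1.1254

Leontief preferences: the optimum is at the kink where x/5 = y/2, i.e. y = (2/5)·x.
Budget: p_x·x + p_y·(2/5)·x = I, so (5·p_x + 2·p_y)·x = 5·I.
Demand: x*(p_x,p_y,I) = 5·I/(5·p_x + 2·p_y), y* = 2·I/(5·p_x + 2·p_y).
Here 5·32.92 + 2·11 = 186.6, giving y* = 1.1254.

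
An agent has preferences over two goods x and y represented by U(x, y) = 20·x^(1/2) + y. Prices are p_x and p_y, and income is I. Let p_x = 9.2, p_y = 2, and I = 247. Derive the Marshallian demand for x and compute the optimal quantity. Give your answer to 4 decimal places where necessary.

Thus x* = (10·p_y/p_x)² — independent of I — with the rest of income spent on y.
Plugging in: x* = (10·2/9.2)² = 4.7259.

x* = 4.7259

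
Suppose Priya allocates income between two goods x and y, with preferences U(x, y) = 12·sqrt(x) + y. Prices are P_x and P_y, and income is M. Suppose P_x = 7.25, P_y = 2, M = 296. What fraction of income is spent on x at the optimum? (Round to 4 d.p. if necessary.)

share on x = 0.0671

MU_x = 6/√x, MU_y = 1. Tangency: 6/√x = P_x/P_y.
Thus x* = (6·P_y/P_x)² — independent of M — with the rest of income spent on y.
Plugging in: x* = (6·2/7.25)² = 2.7396, y* = 138.069.
Expenditure on x: 7.25·2.7396 = 19.8621; share = 0.0671.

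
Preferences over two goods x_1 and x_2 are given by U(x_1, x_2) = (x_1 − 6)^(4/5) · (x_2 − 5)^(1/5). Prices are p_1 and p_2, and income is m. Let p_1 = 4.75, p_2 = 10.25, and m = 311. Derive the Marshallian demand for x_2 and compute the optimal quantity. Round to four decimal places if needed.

x_2* = 9.5122

This is Cobb-Douglas in (x_1−6, x_2−5): tangency gives 0.8·p_2·(x_2−5) = 0.2·p_1·(x_1−6).
After buying the subsistence bundle (6, 5), a share 0.8 of the remaining income goes to x_1: x_1* = 6 + 0.8·(m − 6p_1 − 5p_2)/p_1.
Discretionary income = 311 − 6·4.75 − 5·10.25 = 231.25; x_2* = 5 + 0.2·231.25/10.25 = 9.5122.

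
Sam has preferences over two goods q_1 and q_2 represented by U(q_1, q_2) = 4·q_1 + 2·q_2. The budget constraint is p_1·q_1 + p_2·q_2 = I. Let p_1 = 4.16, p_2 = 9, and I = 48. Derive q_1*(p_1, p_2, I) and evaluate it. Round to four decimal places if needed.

q_1* = 11.5385

Perfect substitutes: compare marginal utility per dollar. 4/p_1 vs 2/p_2 → 0.9615 vs 0.2222.
q_1 gives more utility per dollar, so spend all income on q_1: q_1* = I/p_1, q_2* = 0.
Numerically: q_1* = 11.5385, q_2* = 0.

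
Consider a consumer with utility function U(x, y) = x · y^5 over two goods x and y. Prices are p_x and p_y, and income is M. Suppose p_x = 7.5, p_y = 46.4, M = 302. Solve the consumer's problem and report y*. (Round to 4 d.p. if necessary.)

y* = 5.4239

MU_x/MU_y = (y)/(5·x); tangency sets this equal to p_x/p_y.
Rearranging, p_y·y = 5·p_x·x. Substituting into the budget gives p_x·x·(1 + 5) = M.
Demand: x*(p_x,p_y,M) = 1/6·M/p_x and y* = 5/6·M/p_y.
At p_x=7.5, p_y=46.4, M=302: y* = 5/6·302/46.4 = 5.4239.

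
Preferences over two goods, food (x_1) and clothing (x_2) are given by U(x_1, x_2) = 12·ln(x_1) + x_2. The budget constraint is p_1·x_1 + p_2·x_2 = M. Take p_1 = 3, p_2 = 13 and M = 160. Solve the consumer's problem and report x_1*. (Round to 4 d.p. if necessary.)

x_1* = 52

Set MRS = p_1/p_2: (12/x_1)/1 = p_1/p_2.
So x_1*(p_1,p_2) = 12·p_2/p_1, independent of income; and x_2* = (M − 12·p_2)/p_2.
At the given prices: x_1* = 12·13/3 = 52.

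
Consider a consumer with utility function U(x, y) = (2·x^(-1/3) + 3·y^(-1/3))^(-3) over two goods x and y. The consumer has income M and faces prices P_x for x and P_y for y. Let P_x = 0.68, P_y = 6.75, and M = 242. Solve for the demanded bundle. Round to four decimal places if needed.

MRS = MU_x/MU_y = (2/3)·(y/x)^(4/3). Set equal to P_x/P_y.
Hence y/x = ((3/2)·P_x/P_y)^(1/(4/3)), i.e. raised to the 0.75 power.
With the ratio pinned down, the budget gives x* = M/(P_x + P_y·(y/x)) and y* = (y/x)·x*.
Numerically y/x = 0.242366, so x* = 242/(0.68 + 6.75·0.242366) = 104.4917 and y* = 0.242366·104.4917 = 25.3253.

x* = 104.4917, y* = 25.3253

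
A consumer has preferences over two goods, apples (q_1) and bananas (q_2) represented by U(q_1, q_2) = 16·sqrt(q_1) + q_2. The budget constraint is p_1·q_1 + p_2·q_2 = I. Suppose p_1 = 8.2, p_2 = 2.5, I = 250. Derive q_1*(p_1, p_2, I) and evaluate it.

Set MRS = p_1/p_2: 8·q_1^(−1/2) = p_1/p_2.
Solve: √q_1 = 8·p_2/p_1, so q_1*(p_1,p_2) = (8·p_2/p_1)², and q_2* = (I − p_1·q_1*)/p_2.
Plugging in: q_1* = (8·2.5/8.2)² = 5.9488.

q_1* = 5.9488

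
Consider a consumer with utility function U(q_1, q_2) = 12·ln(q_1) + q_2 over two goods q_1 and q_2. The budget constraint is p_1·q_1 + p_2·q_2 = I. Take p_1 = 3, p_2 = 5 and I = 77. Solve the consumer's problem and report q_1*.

Set MRS = p_1/p_2: (12/q_1)/1 = p_1/p_2.
So q_1*(p_1,p_2) = 12·p_2/p_1, independent of income; and q_2* = (I − 12·p_2)/p_2.
At the given prices: q_1* = 12·5/3 = 20.

q_1* = 20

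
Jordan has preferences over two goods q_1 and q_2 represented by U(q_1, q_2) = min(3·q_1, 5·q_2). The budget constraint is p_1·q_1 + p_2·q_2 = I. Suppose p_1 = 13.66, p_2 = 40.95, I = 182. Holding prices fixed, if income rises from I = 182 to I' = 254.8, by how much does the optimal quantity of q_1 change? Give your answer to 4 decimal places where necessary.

With perfect complements, no substitution: consume in ratio q_1:q_2 = 5:3.
Budget: p_1·q_1 + p_2·(3/5)·q_1 = I, so (5·p_1 + 3·p_2)·q_1 = 5·I.
Demand: q_1*(p_1,p_2,I) = 5·I/(5·p_1 + 3·p_2), q_2* = 3·I/(5·p_1 + 3·p_2).
Here 5·13.66 + 3·40.95 = 191.15, giving q_1* = 4.7607.
At I' = 254.8: q_1* = 6.6649. Change: 6.6649 − 4.7607 = 1.9043.

Δq_1* = 1.9043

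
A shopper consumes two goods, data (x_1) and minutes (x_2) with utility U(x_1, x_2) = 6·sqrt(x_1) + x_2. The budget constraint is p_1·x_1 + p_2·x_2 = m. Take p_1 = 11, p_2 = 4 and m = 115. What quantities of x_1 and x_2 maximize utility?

x_1* = 1.1901, x_2* = 25.4773

Set MRS = p_1/p_2: 3·x_1^(−1/2) = p_1/p_2.
Thus x_1* = (3·p_2/p_1)² — independent of m — with the rest of income spent on x_2.
Plugging in: x_1* = (3·4/11)² = 1.1901, x_2* = 25.4773.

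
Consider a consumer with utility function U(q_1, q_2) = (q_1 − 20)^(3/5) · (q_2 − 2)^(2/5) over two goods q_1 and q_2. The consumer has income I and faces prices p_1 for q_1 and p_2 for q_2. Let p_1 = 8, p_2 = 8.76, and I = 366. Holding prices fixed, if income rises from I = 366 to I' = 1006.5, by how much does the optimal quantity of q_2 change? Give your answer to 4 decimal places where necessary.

Let q_1' = q_1−20, q_2' = q_2−2. MRS = (3/2)·q_2'/q_1' = p_1/p_2.
After buying the subsistence bundle (20, 2), a share 0.6 of the remaining income goes to q_1: q_1* = 20 + 0.6·(I − 20p_1 − 2p_2)/p_1.
Discretionary income = 366 − 20·8 − 2·8.76 = 188.48; q_2* = 2 + 0.4·188.48/8.76 = 10.6064.
At I' = 1006.5: q_2* = 39.853. Change: 39.853 − 10.6064 = 29.2466.

Δq_2* = 29.2466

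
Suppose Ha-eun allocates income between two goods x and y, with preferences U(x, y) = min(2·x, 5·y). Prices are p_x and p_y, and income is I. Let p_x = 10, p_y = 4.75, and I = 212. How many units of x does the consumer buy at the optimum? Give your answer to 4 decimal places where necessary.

Leontief preferences: the optimum is at the kink where x/5 = y/2, i.e. y = (2/5)·x.
Budget: p_x·x + p_y·(2/5)·x = I, so (5·p_x + 2·p_y)·x = 5·I.
Demand: x*(p_x,p_y,I) = 5·I/(5·p_x + 2·p_y), y* = 2·I/(5·p_x + 2·p_y).
Here 5·10 + 2·4.75 = 59.5, giving x* = 17.8151.

x* = 17.8151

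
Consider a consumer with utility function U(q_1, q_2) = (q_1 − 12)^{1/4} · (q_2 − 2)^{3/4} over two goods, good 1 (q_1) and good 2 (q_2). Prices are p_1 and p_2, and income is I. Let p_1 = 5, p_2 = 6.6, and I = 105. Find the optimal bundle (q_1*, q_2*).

Let q_1' = q_1−12, q_2' = q_2−2. MRS = (1/3)·q_2'/q_1' = p_1/p_2.
After buying the subsistence bundle (12, 2), a share 0.25 of the remaining income goes to q_1: q_1* = 12 + 0.25·(I − 12p_1 − 2p_2)/p_1.
Discretionary income = 105 − 12·5 − 2·6.6 = 31.8; q_1* = 12 + 0.25·31.8/5 = 13.59; q_2* = 2 + 0.75·31.8/6.6 = 5.6136.

q_1* = 13.59, q_2* = 5.6136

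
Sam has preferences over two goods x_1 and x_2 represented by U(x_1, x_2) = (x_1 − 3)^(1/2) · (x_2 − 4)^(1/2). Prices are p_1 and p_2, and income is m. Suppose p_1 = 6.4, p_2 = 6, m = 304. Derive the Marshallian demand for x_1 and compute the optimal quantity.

x_1* = 23.375

MRS = (x_2−4)/(x_1−3). Tangency with p_1/p_2 gives x_2−4 = (p_1/p_2)·(x_1−3).
After buying the subsistence bundle (3, 4), a share 0.5 of the remaining income goes to x_1: x_1* = 3 + 0.5·(m − 3p_1 − 4p_2)/p_1.
Discretionary income = 304 − 3·6.4 − 4·6 = 260.8; x_1* = 3 + 0.5·260.8/6.4 = 23.375.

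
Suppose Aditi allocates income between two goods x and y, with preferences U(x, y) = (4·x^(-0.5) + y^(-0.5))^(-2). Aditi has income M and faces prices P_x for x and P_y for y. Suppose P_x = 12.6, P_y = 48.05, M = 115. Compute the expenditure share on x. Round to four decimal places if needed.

MRS = MU_x/MU_y = 4·(y/x)^(1.5). Set equal to P_x/P_y.
Hence y/x = ((1/4)·P_x/P_y)^(1/(1.5)), i.e. raised to the 2/3 power.
Substitute y = (y/x)·x into the budget: x* = M/(P_x + P_y·(y/x)).
Numerically y/x = 0.162584, so x* = 115/(12.6 + 48.05·0.162584) = 5.6339 and y* = 0.162584·5.6339 = 0.916.
Expenditure on x: 12.6·5.6339 = 70.9871; share = 0.6173.

share on x = 0.6173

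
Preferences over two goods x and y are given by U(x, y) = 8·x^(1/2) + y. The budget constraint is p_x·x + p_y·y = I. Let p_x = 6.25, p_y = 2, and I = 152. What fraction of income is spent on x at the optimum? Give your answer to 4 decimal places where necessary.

Thus x* = (4·p_y/p_x)² — independent of I — with the rest of income spent on y.
Plugging in: x* = (4·2/6.25)² = 1.6384, y* = 70.88.
Expenditure on x: 6.25·1.6384 = 10.24; share = 0.0674.

share on x = 0.0674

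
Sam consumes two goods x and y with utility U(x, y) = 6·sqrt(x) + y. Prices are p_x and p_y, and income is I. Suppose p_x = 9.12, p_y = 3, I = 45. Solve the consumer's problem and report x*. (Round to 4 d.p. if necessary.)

x* = 0.9739

Utility is quasi-linear in y; the FOC for x is 3/√x = p_x/p_y.
Thus x* = (3·p_y/p_x)² — independent of I — with the rest of income spent on y.
Plugging in: x* = (3·3/9.12)² = 0.9739.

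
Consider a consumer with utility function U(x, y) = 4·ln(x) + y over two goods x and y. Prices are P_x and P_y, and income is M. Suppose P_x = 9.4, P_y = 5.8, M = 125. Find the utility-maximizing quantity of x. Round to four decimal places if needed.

At the given prices: x* = 4·5.8/9.4 = 2.4681.

x* = 2.4681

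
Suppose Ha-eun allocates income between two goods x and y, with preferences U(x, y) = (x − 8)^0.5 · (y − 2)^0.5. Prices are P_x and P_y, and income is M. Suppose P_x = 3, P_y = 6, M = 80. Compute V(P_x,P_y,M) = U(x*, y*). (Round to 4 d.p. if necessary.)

This is Cobb-Douglas in (x−8, y−2): tangency gives 0.5·P_y·(y−2) = 0.5·P_x·(x−8).
After buying the subsistence bundle (8, 2), a share 0.5 of the remaining income goes to x: x* = 8 + 0.5·(M − 8P_x − 2P_y)/P_x.
Discretionary income = 80 − 8·3 − 2·6 = 44; x* = 8 + 0.5·44/3 = 15.3333; y* = 2 + 0.5·44/6 = 5.6667.
Utility at the optimum: U(15.3333, 5.6667) = 5.1854.

V = 5.1854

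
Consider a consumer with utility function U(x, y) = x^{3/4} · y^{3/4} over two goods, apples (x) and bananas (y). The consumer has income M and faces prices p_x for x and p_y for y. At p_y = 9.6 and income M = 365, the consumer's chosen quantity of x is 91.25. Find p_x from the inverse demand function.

p_x = 2

The MRS is y/x. Set MRS = p_x/p_y.
So 0.75·p_y·y = 0.75·p_x·x; combined with the budget, a share 0.5 of income goes to x.
Demand: x*(p_x,p_y,M) = 0.5·M/p_x and y* = 0.5·M/p_y.
Set x* = 91.25 in the demand function and solve for p_x: p_x = 2.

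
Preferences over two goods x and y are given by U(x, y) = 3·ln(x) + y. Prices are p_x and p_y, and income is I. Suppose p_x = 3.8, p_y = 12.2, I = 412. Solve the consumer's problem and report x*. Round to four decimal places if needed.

x* = 9.6316

MU_x = 3/x, MU_y = 1. Tangency: 3/x = p_x/p_y.
So x*(p_x,p_y) = 3·p_y/p_x, independent of income; and y* = (I − 3·p_y)/p_y.
At the given prices: x* = 3·12.2/3.8 = 9.6316.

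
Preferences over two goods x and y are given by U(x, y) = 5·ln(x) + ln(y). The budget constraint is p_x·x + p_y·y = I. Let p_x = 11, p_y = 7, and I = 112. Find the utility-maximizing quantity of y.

y* = 2.6667

Tangency: MRS = 5·y/x = p_x/p_y.
So 5·p_y·y = p_x·x; combined with the budget, a share 5/6 of income goes to x.
Demand: x*(p_x,p_y,I) = 5/6·I/p_x and y* = 1/6·I/p_y.
At p_x=11, p_y=7, I=112: y* = 1/6·112/7 = 2.6667.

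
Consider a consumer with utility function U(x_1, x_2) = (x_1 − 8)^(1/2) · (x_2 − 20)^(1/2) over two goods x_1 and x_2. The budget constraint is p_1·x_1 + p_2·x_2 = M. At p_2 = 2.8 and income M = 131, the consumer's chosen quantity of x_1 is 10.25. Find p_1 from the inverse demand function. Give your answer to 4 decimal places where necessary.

p_1 = 6

Let x_1' = x_1−8, x_2' = x_2−20. MRS = x_2'/x_1' = p_1/p_2.
After buying the subsistence bundle (8, 20), a share 0.5 of the remaining income goes to x_1: x_1* = 8 + 0.5·(M − 8p_1 − 20p_2)/p_1.
Set x_1* = 10.25 in the demand function and solve for p_1: p_1 = 6.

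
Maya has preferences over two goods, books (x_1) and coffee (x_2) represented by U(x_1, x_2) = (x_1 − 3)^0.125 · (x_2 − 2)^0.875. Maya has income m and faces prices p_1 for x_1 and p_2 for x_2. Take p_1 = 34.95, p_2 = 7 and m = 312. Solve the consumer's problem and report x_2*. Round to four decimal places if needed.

x_2* = 26.1438

This is Cobb-Douglas in (x_1−3, x_2−2): tangency gives 0.125·p_2·(x_2−2) = 0.875·p_1·(x_1−3).
After buying the subsistence bundle (3, 2), a share 0.125 of the remaining income goes to x_1: x_1* = 3 + 0.125·(m − 3p_1 − 2p_2)/p_1.
Discretionary income = 312 − 3·34.95 − 2·7 = 193.15; x_2* = 2 + 0.875·193.15/7 = 26.1438.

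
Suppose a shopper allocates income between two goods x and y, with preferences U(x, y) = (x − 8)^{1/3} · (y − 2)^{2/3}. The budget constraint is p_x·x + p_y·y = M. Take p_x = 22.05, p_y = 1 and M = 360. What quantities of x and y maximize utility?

x* = 10.7453, y* = 123.0667

This is Cobb-Douglas in (x−8, y−2): tangency gives 1/3·p_y·(y−2) = 2/3·p_x·(x−8).
Substituting into the budget: x* = 8 + 1/3·(M − 8·p_x − 2·p_y)/p_x, and y* = 2 + 2/3·(…)/p_y.
Discretionary income = 360 − 8·22.05 − 2·1 = 181.6; x* = 8 + 1/3·181.6/22.05 = 10.7453; y* = 2 + 2/3·181.6/1 = 123.0667.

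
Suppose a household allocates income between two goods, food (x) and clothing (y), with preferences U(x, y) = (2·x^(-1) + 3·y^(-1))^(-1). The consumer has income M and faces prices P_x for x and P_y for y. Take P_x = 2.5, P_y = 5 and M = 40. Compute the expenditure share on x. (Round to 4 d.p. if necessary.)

share on x = 0.366

MU_x ∝ 2·x^(-2), MU_y ∝ 3·y^(-2), so MRS = (2/3)·(y/x)^(2) = P_x/P_y.
Solve for the ratio: y/x = [(3/2)·P_x/P_y]^(0.5).
Substitute y = (y/x)·x into the budget: x* = M/(P_x + P_y·(y/x)).
Numerically y/x = 0.866025, so x* = 40/(2.5 + 5·0.866025) = 5.8564 and y* = 0.866025·5.8564 = 5.0718.
Expenditure on x: 2.5·5.8564 = 14.641; share = 0.366.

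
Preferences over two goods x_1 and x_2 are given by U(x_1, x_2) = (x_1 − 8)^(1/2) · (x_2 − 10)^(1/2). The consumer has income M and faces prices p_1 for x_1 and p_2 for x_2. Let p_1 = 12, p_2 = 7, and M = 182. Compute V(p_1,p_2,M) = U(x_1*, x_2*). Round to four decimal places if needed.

V = 0.8729

Let x_1' = x_1−8, x_2' = x_2−10. MRS = x_2'/x_1' = p_1/p_2.
After buying the subsistence bundle (8, 10), a share 0.5 of the remaining income goes to x_1: x_1* = 8 + 0.5·(M − 8p_1 − 10p_2)/p_1.
Discretionary income = 182 − 8·12 − 10·7 = 16; x_1* = 8 + 0.5·16/12 = 8.6667; x_2* = 10 + 0.5·16/7 = 11.1429.
Utility at the optimum: U(8.6667, 11.1429) = 0.8729.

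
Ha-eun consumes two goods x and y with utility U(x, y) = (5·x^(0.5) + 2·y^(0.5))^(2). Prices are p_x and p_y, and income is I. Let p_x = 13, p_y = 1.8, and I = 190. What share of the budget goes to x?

MU_x ∝ 5·x^(-0.5), MU_y ∝ 2·y^(-0.5), so MRS = (5/2)·(y/x)^(0.5) = p_x/p_y.
Hence y/x = ((2/5)·p_x/p_y)^(1/(0.5)), i.e. raised to the 2 power.
Substitute y = (y/x)·x into the budget: x* = I/(p_x + p_y·(y/x)).
Numerically y/x = 8.345679, so x* = 190/(13 + 1.8·8.345679) = 6.7803 and y* = 8.345679·6.7803 = 56.5865.
Expenditure on x: 13·6.7803 = 88.1443; share = 0.4639.

share on x = 0.4639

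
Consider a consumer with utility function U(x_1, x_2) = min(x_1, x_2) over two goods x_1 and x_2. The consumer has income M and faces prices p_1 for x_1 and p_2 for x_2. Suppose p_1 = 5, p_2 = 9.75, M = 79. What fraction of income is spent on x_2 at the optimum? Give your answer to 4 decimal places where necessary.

Leontief preferences: the optimum is at the kink where x_1/1 = x_2/1, i.e. x_2 = x_1.
Budget: p_1·x_1 + p_2·x_1 = M, so (p_1 + p_2)·x_1 = M.
Demand: x_1*(p_1,p_2,M) = M/(p_1 + p_2), x_2* = M/(p_1 + p_2).
Here 5 + 9.75 = 14.75, giving x_1* = 5.3559 and x_2* = 5.3559.
Expenditure on x_2: 9.75·5.3559 = 52.2203; share = 0.661.

share on x_2 = 0.661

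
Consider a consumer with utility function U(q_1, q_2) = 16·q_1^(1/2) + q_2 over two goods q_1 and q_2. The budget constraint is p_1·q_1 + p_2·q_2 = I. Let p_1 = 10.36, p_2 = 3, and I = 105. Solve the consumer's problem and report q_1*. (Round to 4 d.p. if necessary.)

q_1* = 5.3666

MU_q_1 = 8/√q_1, MU_q_2 = 1. Tangency: 8/√q_1 = p_1/p_2.
Thus q_1* = (8·p_2/p_1)² — independent of I — with the rest of income spent on q_2.
Plugging in: q_1* = (8·3/10.36)² = 5.3666.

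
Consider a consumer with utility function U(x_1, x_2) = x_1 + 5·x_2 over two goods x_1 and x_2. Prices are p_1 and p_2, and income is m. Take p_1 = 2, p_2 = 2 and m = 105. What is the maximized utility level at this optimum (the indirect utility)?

Linear utility — the consumer picks whichever good has higher MU/price: 1/2 = 0.5 vs 5/2 = 2.5.
x_2 gives more utility per dollar, so spend all income on x_2: x_2* = m/p_2, x_1* = 0.
Numerically: x_1* = 0, x_2* = 52.5.
Utility at the optimum: U(0, 52.5) = 262.5.

V = 262.5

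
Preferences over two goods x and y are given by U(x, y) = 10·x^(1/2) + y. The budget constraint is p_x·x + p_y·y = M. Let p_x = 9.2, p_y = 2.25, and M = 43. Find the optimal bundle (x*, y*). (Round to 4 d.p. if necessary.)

Utility is quasi-linear in y; the FOC for x is 5/√x = p_x/p_y.
Solve: √x = 5·p_y/p_x, so x*(p_x,p_y) = (5·p_y/p_x)², and y* = (M − p_x·x*)/p_y.
Plugging in: x* = (5·2.25/9.2)² = 1.4953, y* = 12.997.

x* = 1.4953, y* = 12.997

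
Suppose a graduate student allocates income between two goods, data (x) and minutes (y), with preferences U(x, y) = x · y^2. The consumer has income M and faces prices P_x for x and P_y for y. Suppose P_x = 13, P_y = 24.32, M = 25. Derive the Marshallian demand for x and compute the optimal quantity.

x* = 0.641

Tangency: MRS = (1/2)·y/x = P_x/P_y.
Rearranging, P_y·y = 2·P_x·x. Substituting into the budget gives P_x·x·(1 + 2) = M.
Demand: x*(P_x,P_y,M) = 1/3·M/P_x and y* = 2/3·M/P_y.
At P_x=13, P_y=24.32, M=25: x* = 1/3·25/13 = 0.641.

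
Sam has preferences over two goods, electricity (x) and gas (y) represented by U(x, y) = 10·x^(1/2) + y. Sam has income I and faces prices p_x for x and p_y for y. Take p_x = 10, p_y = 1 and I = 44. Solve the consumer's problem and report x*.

x* = 0.25

MU_x = 5/√x, MU_y = 1. Tangency: 5/√x = p_x/p_y.
Solve: √x = 5·p_y/p_x, so x*(p_x,p_y) = (5·p_y/p_x)², and y* = (I − p_x·x*)/p_y.
Plugging in: x* = (5·1/10)² = 0.25.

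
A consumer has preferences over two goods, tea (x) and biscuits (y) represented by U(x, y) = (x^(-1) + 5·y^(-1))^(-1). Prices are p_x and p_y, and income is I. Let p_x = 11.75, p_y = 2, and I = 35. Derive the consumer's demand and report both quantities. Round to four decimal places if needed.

With the ratio pinned down, the budget gives x* = I/(p_x + p_y·(y/x)) and y* = (y/x)·x*.
Numerically y/x = 5.419871, so x* = 35/(11.75 + 2·5.419871) = 1.5494 and y* = 5.419871·1.5494 = 8.3974.

x* = 1.5494, y* = 8.3974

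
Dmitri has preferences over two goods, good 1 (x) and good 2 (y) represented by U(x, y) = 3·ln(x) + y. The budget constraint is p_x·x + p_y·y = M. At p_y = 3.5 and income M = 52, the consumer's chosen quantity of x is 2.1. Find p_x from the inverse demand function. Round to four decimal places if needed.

p_x = 5

MU_x = 3/x, MU_y = 1. Tangency: 3/x = p_x/p_y.
So x*(p_x,p_y) = 3·p_y/p_x, independent of income; and y* = (M − 3·p_y)/p_y.
Set x* = 2.1 in the demand function and solve for p_x: p_x = 5.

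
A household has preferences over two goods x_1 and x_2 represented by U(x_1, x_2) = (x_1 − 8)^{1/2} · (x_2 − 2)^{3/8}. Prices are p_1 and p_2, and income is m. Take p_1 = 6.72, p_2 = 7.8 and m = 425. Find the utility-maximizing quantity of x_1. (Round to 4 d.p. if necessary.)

x_1* = 38.2415

This is Cobb-Douglas in (x_1−8, x_2−2): tangency gives 0.5·p_2·(x_2−2) = 0.375·p_1·(x_1−8).
After buying the subsistence bundle (8, 2), a share 4/7 of the remaining income goes to x_1: x_1* = 8 + 4/7·(m − 8p_1 − 2p_2)/p_1.
Discretionary income = 425 − 8·6.72 − 2·7.8 = 355.64; x_1* = 8 + 4/7·355.64/6.72 = 38.2415.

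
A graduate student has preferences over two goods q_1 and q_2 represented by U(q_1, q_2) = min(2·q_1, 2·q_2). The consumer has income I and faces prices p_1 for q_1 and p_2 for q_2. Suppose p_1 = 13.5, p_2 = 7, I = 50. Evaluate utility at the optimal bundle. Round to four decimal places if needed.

V = 4.878

Here 2·13.5 + 2·7 = 41, giving q_1* = 2.439 and q_2* = 2.439.
Utility at the optimum: U(2.439, 2.439) = 4.878.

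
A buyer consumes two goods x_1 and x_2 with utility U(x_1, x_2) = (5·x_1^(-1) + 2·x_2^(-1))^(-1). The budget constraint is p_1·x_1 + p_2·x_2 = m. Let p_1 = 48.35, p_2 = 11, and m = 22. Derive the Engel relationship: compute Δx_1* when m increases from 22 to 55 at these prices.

Δx_1* = 0.5243

From the CES first-order condition, (5/2)·(x_2/x_1)^(2) = p_1/p_2.
Hence x_2/x_1 = ((2/5)·p_1/p_2)^(1/(2)), i.e. raised to the 0.5 power.
With the ratio pinned down, the budget gives x_1* = m/(p_1 + p_2·(x_2/x_1)) and x_2* = (x_2/x_1)·x_1*.
Numerically x_2/x_1 = 1.325964, so x_1* = 22/(48.35 + 11·1.325964) = 0.3496.
At m' = 55: x_1* = 0.8739. Change: 0.8739 − 0.3496 = 0.5243.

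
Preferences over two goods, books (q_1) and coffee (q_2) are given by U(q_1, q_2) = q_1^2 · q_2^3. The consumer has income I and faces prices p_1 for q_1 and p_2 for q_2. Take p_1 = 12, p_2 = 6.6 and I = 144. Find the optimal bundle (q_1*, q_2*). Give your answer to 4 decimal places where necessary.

MU_q_1/MU_q_2 = (2·q_2)/(3·q_1); tangency sets this equal to p_1/p_2.
So 2·p_2·q_2 = 3·p_1·q_1; combined with the budget, a share 0.4 of income goes to q_1.
Demand: q_1*(p_1,p_2,I) = 0.4·I/p_1 and q_2* = 0.6·I/p_2.
At p_1=12, p_2=6.6, I=144: q_1* = 0.4·144/12 = 4.8, q_2* = 13.0909.

q_1* = 4.8, q_2* = 13.0909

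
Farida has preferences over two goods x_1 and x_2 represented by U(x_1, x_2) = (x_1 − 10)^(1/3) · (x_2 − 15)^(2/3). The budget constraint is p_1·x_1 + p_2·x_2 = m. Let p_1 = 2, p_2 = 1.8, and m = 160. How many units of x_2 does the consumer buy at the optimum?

x_2* = 56.8519

MRS = (1/2)·(x_2−15)/(x_1−10). Tangency with p_1/p_2 gives x_2−15 = 2·(p_1/p_2)·(x_1−10).
After buying the subsistence bundle (10, 15), a share 1/3 of the remaining income goes to x_1: x_1* = 10 + 1/3·(m − 10p_1 − 15p_2)/p_1.
Discretionary income = 160 − 10·2 − 15·1.8 = 113; x_2* = 15 + 2/3·113/1.8 = 56.8519.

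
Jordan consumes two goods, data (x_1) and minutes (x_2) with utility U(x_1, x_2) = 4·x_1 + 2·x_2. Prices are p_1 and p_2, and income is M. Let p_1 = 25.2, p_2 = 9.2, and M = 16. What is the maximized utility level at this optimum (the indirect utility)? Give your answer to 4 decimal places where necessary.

x_2 gives more utility per dollar, so spend all income on x_2: x_2* = M/p_2, x_1* = 0.
Numerically: x_1* = 0, x_2* = 1.7391.
Utility at the optimum: U(0, 1.7391) = 3.4783.

V = 3.4783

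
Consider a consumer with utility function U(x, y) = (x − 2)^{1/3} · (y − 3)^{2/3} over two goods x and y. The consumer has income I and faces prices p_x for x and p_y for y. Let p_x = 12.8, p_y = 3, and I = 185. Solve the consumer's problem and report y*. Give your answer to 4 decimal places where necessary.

y* = 36.4222

Let x' = x−2, y' = y−3. MRS = (1/2)·y'/x' = p_x/p_y.
After buying the subsistence bundle (2, 3), a share 1/3 of the remaining income goes to x: x* = 2 + 1/3·(I − 2p_x − 3p_y)/p_x.
Discretionary income = 185 − 2·12.8 − 3·3 = 150.4; y* = 3 + 2/3·150.4/3 = 36.4222.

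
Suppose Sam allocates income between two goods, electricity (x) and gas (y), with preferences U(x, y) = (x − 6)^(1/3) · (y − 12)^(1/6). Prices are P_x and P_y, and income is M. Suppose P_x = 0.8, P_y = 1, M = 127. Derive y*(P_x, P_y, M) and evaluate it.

y* = 48.7333

After buying the subsistence bundle (6, 12), a share 2/3 of the remaining income goes to x: x* = 6 + 2/3·(M − 6P_x − 12P_y)/P_x.
Discretionary income = 127 − 6·0.8 − 12·1 = 110.2; y* = 12 + 1/3·110.2/1 = 48.7333.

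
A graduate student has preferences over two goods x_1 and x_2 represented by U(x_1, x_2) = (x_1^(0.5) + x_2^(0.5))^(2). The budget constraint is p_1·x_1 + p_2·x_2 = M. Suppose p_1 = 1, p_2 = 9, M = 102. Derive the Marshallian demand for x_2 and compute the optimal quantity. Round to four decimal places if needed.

x_2* = 1.1333

Numerically x_2/x_1 = 0.012346, so x_1* = 102/(1 + 9·0.012346) = 91.8 and x_2* = 0.012346·91.8 = 1.1333.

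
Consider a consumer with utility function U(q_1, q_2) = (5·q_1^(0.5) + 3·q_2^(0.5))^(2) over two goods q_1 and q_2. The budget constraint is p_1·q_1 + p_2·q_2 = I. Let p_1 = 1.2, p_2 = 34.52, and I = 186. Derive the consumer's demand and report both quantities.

q_1* = 153.0842, q_2* = 0.0666

MU_q_1 ∝ 5·q_1^(-0.5), MU_q_2 ∝ 3·q_2^(-0.5), so MRS = (5/3)·(q_2/q_1)^(0.5) = p_1/p_2.
Hence q_2/q_1 = ((3/5)·p_1/p_2)^(1/(0.5)), i.e. raised to the 2 power.
Substitute q_2 = (q_2/q_1)·q_1 into the budget: q_1* = I/(p_1 + p_2·(q_2/q_1)).
Numerically q_2/q_1 = 0.000435, so q_1* = 186/(1.2 + 34.52·0.000435) = 153.0842 and q_2* = 0.000435·153.0842 = 0.0666.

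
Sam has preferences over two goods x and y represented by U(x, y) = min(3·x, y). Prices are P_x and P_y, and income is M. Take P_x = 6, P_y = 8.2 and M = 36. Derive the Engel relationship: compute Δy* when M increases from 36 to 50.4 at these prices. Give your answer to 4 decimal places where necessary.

Δy* = 1.4118

Leontief preferences: the optimum is at the kink where x/1 = y/3, i.e. y = 3·x.
Budget: P_x·x + P_y·3·x = M, so (P_x + 3·P_y)·x = M.
Demand: x*(P_x,P_y,M) = M/(P_x + 3·P_y), y* = 3·M/(P_x + 3·P_y).
Here 6 + 3·8.2 = 30.6, giving y* = 3.5294.
At M' = 50.4: y* = 4.9412. Change: 4.9412 − 3.5294 = 1.4118.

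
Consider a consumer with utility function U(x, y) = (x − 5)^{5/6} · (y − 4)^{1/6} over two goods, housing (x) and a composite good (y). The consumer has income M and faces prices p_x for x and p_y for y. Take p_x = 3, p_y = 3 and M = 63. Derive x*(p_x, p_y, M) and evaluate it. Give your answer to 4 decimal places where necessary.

Let x' = x−5, y' = y−4. MRS = 5·y'/x' = p_x/p_y.
After buying the subsistence bundle (5, 4), a share 5/6 of the remaining income goes to x: x* = 5 + 5/6·(M − 5p_x − 4p_y)/p_x.
Discretionary income = 63 − 5·3 − 4·3 = 36; x* = 5 + 5/6·36/3 = 15.

x* = 15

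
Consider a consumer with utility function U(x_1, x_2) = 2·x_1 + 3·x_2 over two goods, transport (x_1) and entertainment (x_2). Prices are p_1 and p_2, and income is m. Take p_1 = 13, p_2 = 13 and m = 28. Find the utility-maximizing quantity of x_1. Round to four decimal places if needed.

x_1* = 0

Linear utility — the consumer picks whichever good has higher MU/price: 2/13 = 0.1538 vs 3/13 = 0.2308.
x_2 gives more utility per dollar, so spend all income on x_2: x_2* = m/p_2, x_1* = 0.
Numerically: x_1* = 0, x_2* = 2.1538.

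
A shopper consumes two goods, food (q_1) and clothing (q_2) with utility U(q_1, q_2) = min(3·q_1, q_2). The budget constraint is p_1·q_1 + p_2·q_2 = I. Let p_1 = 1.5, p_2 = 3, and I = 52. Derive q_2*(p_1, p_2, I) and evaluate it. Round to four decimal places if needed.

q_2* = 14.8571

Leontief preferences: the optimum is at the kink where q_1/1 = q_2/3, i.e. q_2 = 3·q_1.
Budget: p_1·q_1 + p_2·3·q_1 = I, so (p_1 + 3·p_2)·q_1 = I.
Demand: q_1*(p_1,p_2,I) = I/(p_1 + 3·p_2), q_2* = 3·I/(p_1 + 3·p_2).
Here 1.5 + 3·3 = 10.5, giving q_2* = 14.8571.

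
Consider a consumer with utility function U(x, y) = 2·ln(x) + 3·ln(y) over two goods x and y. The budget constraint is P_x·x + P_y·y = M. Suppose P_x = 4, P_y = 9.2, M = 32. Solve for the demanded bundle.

Demand: x*(P_x,P_y,M) = 0.4·M/P_x and y* = 0.6·M/P_y.
At P_x=4, P_y=9.2, M=32: x* = 0.4·32/4 = 3.2, y* = 2.087.

x* = 3.2, y* = 2.087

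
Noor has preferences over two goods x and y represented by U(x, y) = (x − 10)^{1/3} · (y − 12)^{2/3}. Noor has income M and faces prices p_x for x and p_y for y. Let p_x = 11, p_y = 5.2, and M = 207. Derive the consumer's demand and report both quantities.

After buying the subsistence bundle (10, 12), a share 1/3 of the remaining income goes to x: x* = 10 + 1/3·(M − 10p_x − 12p_y)/p_x.
Discretionary income = 207 − 10·11 − 12·5.2 = 34.6; x* = 10 + 1/3·34.6/11 = 11.0485; y* = 12 + 2/3·34.6/5.2 = 16.4359.

x* = 11.0485, y* = 16.4359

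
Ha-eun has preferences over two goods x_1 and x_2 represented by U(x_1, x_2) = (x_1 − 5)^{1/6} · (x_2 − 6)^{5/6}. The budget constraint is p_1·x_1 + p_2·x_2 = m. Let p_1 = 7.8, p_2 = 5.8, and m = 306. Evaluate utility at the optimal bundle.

MRS = (1/5)·(x_2−6)/(x_1−5). Tangency with p_1/p_2 gives x_2−6 = 5·(p_1/p_2)·(x_1−5).
After buying the subsistence bundle (5, 6), a share 1/6 of the remaining income goes to x_1: x_1* = 5 + 1/6·(m − 5p_1 − 6p_2)/p_1.
Discretionary income = 306 − 5·7.8 − 6·5.8 = 232.2; x_1* = 5 + 1/6·232.2/7.8 = 9.9615; x_2* = 6 + 5/6·232.2/5.8 = 39.3621.
Utility at the optimum: U(9.9615, 39.3621) = 24.2836.

V = 24.2836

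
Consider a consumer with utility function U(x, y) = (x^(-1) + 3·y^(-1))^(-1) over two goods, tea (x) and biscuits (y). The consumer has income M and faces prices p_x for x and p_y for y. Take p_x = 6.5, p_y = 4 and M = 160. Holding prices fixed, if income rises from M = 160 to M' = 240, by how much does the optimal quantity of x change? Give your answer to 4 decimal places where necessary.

MU_x ∝ x^(-2), MU_y ∝ 3·y^(-2), so MRS = (1/3)·(y/x)^(2) = p_x/p_y.
Solve for the ratio: y/x = [3·p_x/p_y]^(0.5).
With the ratio pinned down, the budget gives x* = M/(p_x + p_y·(y/x)) and y* = (y/x)·x*.
Numerically y/x = 2.20794, so x* = 160/(6.5 + 4·2.20794) = 10.4359.
At M' = 240: x* = 15.6538. Change: 15.6538 − 10.4359 = 5.2179.

Δx* = 5.2179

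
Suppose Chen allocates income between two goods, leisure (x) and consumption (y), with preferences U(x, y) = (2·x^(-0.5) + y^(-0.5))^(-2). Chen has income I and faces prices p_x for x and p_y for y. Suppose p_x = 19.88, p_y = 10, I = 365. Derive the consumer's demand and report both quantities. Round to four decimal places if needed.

MRS = MU_x/MU_y = 2·(y/x)^(1.5). Set equal to p_x/p_y.
Solve for the ratio: y/x = [(1/2)·p_x/p_y]^(2/3).
Substitute y = (y/x)·x into the budget: x* = I/(p_x + p_y·(y/x)).
Numerically y/x = 0.995996, so x* = 365/(19.88 + 10·0.995996) = 12.2319 and y* = 0.995996·12.2319 = 12.1829.

x* = 12.2319, y* = 12.1829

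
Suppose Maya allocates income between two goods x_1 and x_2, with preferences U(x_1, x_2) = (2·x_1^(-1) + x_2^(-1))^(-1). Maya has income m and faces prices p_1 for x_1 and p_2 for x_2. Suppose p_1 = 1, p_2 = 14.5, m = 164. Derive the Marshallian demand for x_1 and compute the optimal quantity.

Substitute x_2 = (x_2/x_1)·x_1 into the budget: x_1* = m/(p_1 + p_2·(x_2/x_1)).
Numerically x_2/x_1 = 0.185695, so x_1* = 164/(1 + 14.5·0.185695) = 44.4134.

x_1* = 44.4134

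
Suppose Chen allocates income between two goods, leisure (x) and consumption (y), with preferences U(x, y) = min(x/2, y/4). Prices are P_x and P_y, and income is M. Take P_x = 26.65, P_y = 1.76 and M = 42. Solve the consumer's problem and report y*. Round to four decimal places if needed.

Leontief preferences: the optimum is at the kink where x/2 = y/4, i.e. y = 2·x.
Budget: P_x·x + P_y·2·x = M, so (2·P_x + 4·P_y)·x = 2·M.
Demand: x*(P_x,P_y,M) = 2·M/(2·P_x + 4·P_y), y* = 4·M/(2·P_x + 4·P_y).
Here 2·26.65 + 4·1.76 = 60.34, giving y* = 2.7842.

y* = 2.7842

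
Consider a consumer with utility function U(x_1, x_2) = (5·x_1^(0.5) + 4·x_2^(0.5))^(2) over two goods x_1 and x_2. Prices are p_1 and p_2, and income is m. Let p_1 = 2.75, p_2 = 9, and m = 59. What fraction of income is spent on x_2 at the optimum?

share on x_2 = 0.1636

Numerically x_2/x_1 = 0.059753, so x_1* = 59/(2.75 + 9·0.059753) = 17.9453 and x_2* = 0.059753·17.9453 = 1.0723.
Expenditure on x_2: 9·1.0723 = 9.6506; share = 0.1636.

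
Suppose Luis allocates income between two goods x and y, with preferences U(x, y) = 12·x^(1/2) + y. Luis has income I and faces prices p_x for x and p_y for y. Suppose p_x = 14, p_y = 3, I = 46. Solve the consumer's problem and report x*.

Set MRS = p_x/p_y: 6·x^(−1/2) = p_x/p_y.
Solve: √x = 6·p_y/p_x, so x*(p_x,p_y) = (6·p_y/p_x)², and y* = (I − p_x·x*)/p_y.
Plugging in: x* = (6·3/14)² = 1.6531.

x* = 1.6531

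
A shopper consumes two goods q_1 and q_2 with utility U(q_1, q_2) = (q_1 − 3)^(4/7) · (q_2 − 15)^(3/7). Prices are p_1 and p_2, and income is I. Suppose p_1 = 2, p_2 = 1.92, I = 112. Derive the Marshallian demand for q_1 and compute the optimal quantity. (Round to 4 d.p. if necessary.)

q_1* = 25.0571

This is Cobb-Douglas in (q_1−3, q_2−15): tangency gives 4/7·p_2·(q_2−15) = 3/7·p_1·(q_1−3).
After buying the subsistence bundle (3, 15), a share 4/7 of the remaining income goes to q_1: q_1* = 3 + 4/7·(I − 3p_1 − 15p_2)/p_1.
Discretionary income = 112 − 3·2 − 15·1.92 = 77.2; q_1* = 3 + 4/7·77.2/2 = 25.0571.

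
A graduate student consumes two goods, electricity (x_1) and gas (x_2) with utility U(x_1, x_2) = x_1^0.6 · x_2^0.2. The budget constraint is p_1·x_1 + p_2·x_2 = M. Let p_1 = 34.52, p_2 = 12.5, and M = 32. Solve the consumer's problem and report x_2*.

x_2* = 0.64

Tangency: MRS = 3·x_2/x_1 = p_1/p_2.
Rearranging, p_2·x_2 = (1/3)·p_1·x_1. Substituting into the budget gives p_1·x_1·(1 + (1/3)) = M.
Demand: x_1*(p_1,p_2,M) = 0.75·M/p_1 and x_2* = 0.25·M/p_2.
At p_1=34.52, p_2=12.5, M=32: x_2* = 0.25·32/12.5 = 0.64.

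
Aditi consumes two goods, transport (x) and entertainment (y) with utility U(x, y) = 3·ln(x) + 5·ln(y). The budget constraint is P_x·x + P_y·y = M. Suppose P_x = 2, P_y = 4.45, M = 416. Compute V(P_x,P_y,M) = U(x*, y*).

MU_x/MU_y = (3·y)/(5·x); tangency sets this equal to P_x/P_y.
So 3·P_y·y = 5·P_x·x; combined with the budget, a share 0.375 of income goes to x.
Demand: x*(P_x,P_y,M) = 0.375·M/P_x and y* = 0.625·M/P_y.
At P_x=2, P_y=4.45, M=416: x* = 0.375·416/2 = 78, y* = 58.427.
Utility at the optimum: U(78, 58.427) = 33.409.

V = 33.409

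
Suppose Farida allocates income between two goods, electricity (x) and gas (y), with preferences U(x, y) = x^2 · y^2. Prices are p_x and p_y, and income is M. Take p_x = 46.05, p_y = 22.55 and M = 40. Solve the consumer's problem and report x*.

The MRS is y/x. Set MRS = p_x/p_y.
Rearranging, p_y·y = p_x·x. Substituting into the budget gives p_x·x·(1 + 1) = M.
Demand: x*(p_x,p_y,M) = 0.5·M/p_x and y* = 0.5·M/p_y.
At p_x=46.05, p_y=22.55, M=40: x* = 0.5·40/46.05 = 0.4343.

x* = 0.4343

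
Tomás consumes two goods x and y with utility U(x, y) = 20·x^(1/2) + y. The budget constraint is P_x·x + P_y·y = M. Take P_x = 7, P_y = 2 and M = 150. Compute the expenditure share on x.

share on x = 0.381

MU_x = 10/√x, MU_y = 1. Tangency: 10/√x = P_x/P_y.
Solve: √x = 10·P_y/P_x, so x*(P_x,P_y) = (10·P_y/P_x)², and y* = (M − P_x·x*)/P_y.
Plugging in: x* = (10·2/7)² = 8.1633, y* = 46.4286.
Expenditure on x: 7·8.1633 = 57.1429; share = 0.381.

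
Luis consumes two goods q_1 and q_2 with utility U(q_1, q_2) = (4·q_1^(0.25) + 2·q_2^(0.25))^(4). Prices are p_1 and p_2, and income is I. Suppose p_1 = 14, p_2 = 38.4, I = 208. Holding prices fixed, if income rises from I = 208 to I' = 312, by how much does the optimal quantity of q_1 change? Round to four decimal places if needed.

Δq_1* = 5.7877

MRS = MU_q_1/MU_q_2 = 2·(q_2/q_1)^(0.75). Set equal to p_1/p_2.
Hence q_2/q_1 = ((1/2)·p_1/p_2)^(1/(0.75)), i.e. raised to the 4/3 power.
With the ratio pinned down, the budget gives q_1* = I/(p_1 + p_2·(q_2/q_1)) and q_2* = (q_2/q_1)·q_1*.
Numerically q_2/q_1 = 0.103361, so q_1* = 208/(14 + 38.4·0.103361) = 11.5755.
At I' = 312: q_1* = 17.3632. Change: 17.3632 − 11.5755 = 5.7877.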